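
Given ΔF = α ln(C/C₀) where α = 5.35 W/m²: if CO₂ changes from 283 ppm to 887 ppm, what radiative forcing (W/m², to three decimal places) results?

ΔF = 6.112 W/m²

CO₂ absorption bands are partially saturated, so forcing scales with the logarithm of the concentration ratio.
CO₂: 5.35 × ln(887/283) = 5.35 × ln(3.13428) = 5.35 × 1.14240 = 6.1118 W/m².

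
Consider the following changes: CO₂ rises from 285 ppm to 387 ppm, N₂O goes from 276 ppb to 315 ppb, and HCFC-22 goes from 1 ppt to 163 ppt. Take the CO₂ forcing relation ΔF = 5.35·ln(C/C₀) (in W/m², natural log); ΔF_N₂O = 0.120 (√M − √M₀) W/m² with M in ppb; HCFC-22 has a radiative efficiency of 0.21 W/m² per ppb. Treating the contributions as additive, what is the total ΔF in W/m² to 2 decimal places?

CO₂: 5.35 × ln(387/285) = 5.35 × ln(1.35789) = 5.35 × 0.30593 = 1.6367 W/m².
N₂O: 0.120 × (√315 − √276) = 0.120 × (17.7482 − 16.6132) = 0.120 × 1.1350 = 0.1362 W/m².
HCFC-22: Δ = 163 − 1 = 162 ppt = 0.162 ppb; ΔF = 0.21 × 0.162 = 0.0340 W/m².
Total ΔF = 1.6367 + 0.1362 + 0.0340 = 1.8069 W/m².

ΔF = 1.81 W/m²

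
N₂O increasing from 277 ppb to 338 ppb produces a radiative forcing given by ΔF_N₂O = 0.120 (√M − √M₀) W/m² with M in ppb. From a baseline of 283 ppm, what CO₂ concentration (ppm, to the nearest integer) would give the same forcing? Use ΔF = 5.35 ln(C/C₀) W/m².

N₂O forcing: 0.120 × (√338 − √277) = 0.120 × (18.3848 − 16.6433) = 0.120 × 1.7415 = 0.20898 W/m².
Set 5.35 ln(C/283) = 0.20898: ln(C/283) = 0.20898/5.35 = 0.03906, so C = 283 × e^0.03906 = 283 × 1.03983 = 294.27 ppm.

C ≈ 294 ppm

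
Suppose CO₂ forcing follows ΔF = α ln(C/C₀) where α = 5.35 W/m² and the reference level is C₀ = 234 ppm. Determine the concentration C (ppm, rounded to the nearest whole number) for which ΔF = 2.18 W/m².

Set 5.35 ln(C/234) = 2.18, so ln(C/234) = 2.18/5.35 = 0.40748.
Then C/234 = e^0.40748 = 1.50303, giving C = 234 × 1.50303 = 351.71 ppm.

C ≈ 352 ppm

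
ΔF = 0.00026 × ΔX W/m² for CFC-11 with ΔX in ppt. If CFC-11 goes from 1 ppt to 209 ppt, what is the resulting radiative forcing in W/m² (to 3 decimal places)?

CFC-11: ΔF = 0.00026 × (209 − 1) = 0.00026 × 208 = 0.0541 W/m².

ΔF = 0.054 W/m²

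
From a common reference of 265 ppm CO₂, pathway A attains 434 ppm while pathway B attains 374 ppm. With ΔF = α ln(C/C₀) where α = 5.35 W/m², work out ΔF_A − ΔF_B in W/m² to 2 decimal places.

ΔF_A − ΔF_B = 0.80 W/m²

ΔF_A = 5.35 ln(434/265) = 5.35 × 0.49331 = 2.6392 W/m².
ΔF_B = 5.35 ln(374/265) = 5.35 × 0.34453 = 1.8432 W/m².
Difference: 2.6392 − 1.8432 = 0.7960 W/m².
(Equivalently, ΔF_A − ΔF_B = 5.35 ln(434/374) = 5.35 × 0.14879 = 0.7960 W/m².)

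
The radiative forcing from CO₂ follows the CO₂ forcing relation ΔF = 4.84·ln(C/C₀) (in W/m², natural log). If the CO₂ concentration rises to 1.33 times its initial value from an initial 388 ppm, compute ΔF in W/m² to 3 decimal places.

ΔF = 1.380 W/m²

Because the forcing depends only on the ratio C/C₀, the initial concentration does not enter.
ΔF = 4.84 × ln(1.33) = 4.84 × 0.28518 = 1.3803 W/m².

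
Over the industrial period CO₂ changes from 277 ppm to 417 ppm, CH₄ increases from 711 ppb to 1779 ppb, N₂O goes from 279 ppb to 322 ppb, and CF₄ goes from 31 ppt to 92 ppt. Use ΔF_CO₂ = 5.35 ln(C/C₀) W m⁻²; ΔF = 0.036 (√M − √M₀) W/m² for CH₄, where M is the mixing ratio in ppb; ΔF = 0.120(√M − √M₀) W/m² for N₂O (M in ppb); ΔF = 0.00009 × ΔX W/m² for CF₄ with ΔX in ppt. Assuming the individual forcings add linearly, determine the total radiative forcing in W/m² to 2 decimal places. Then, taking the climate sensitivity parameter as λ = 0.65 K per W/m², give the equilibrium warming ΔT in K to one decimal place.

ΔF = 2.90 W/m²; ΔT = 1.9 K

CO₂: 5.35 × ln(417/277) = 5.35 × ln(1.50542) = 5.35 × 0.40907 = 2.1885 W/m².
CH₄: 0.036 × (√1779 − √711) = 0.036 × (42.1782 − 26.6646) = 0.036 × 15.5136 = 0.5585 W/m².
N₂O: 0.120 × (√322 − √279) = 0.120 × (17.9444 − 16.7033) = 0.120 × 1.2411 = 0.1489 W/m².
CF₄: ΔF = 0.00009 × (92 − 31) = 0.00009 × 61 = 0.0055 W/m².
Total ΔF = 2.1885 + 0.5585 + 0.1489 + 0.0055 = 2.9014 W/m².
ΔT = λ ΔF = 0.65 × 2.90 = 1.8850 K.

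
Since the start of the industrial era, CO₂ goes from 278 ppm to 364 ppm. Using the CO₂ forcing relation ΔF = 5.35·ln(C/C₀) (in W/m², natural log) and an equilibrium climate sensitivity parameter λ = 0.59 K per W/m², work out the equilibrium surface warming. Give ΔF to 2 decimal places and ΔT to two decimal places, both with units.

ΔF = 1.44 W/m²; ΔT = 0.85 K

CO₂: 5.35 × ln(364/278) = 5.35 × ln(1.30935) = 5.35 × 0.26953 = 1.4420 W/m².
ΔT = λ ΔF = 0.59 × 1.44 = 0.8496 K.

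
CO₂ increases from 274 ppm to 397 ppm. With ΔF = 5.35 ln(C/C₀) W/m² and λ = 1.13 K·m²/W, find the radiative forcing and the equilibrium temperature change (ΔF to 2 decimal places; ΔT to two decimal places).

ΔF = 1.98 W/m²; ΔT = 2.24 K

CO₂: 5.35 × ln(397/274) = 5.35 × ln(1.44891) = 5.35 × 0.37081 = 1.9838 W/m².
ΔT = λ ΔF = 1.13 × 1.98 = 2.2374 K.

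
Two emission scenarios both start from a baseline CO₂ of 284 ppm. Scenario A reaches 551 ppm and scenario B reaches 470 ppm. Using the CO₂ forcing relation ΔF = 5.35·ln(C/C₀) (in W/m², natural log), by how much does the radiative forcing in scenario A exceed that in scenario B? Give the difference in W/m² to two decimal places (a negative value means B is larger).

ΔF_A − ΔF_B = 0.85 W/m²

ΔF_A = 5.35 ln(551/284) = 5.35 × 0.66276 = 3.5458 W/m².
ΔF_B = 5.35 ln(470/284) = 5.35 × 0.50376 = 2.6951 W/m².
Difference: 3.5458 − 2.6951 = 0.8507 W/m².
(Equivalently, ΔF_A − ΔF_B = 5.35 ln(551/470) = 5.35 × 0.15900 = 0.8507 W/m².)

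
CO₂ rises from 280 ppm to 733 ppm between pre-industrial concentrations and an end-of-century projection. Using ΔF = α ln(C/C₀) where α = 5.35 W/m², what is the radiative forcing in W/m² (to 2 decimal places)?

ΔF = 5.15 W/m²

CO₂ absorption bands are partially saturated, so forcing scales with the logarithm of the concentration ratio.
CO₂: 5.35 × ln(733/280) = 5.35 × ln(2.61786) = 5.35 × 0.96236 = 5.1486 W/m².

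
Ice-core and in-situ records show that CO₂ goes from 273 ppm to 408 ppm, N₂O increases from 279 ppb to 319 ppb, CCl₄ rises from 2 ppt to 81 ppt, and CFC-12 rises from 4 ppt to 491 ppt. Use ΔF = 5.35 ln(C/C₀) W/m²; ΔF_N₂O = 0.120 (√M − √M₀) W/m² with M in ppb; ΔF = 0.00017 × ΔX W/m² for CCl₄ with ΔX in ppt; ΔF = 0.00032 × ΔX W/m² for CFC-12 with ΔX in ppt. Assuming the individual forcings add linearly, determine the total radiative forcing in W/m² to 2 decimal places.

ΔF = 2.46 W/m²

CO₂: 5.35 × ln(408/273) = 5.35 × ln(1.49451) = 5.35 × 0.40180 = 2.1496 W/m².
N₂O: 0.120 × (√319 − √279) = 0.120 × (17.8606 − 16.7033) = 0.120 × 1.1573 = 0.1389 W/m².
CCl₄: ΔF = 0.00017 × (81 − 2) = 0.00017 × 79 = 0.0134 W/m².
CFC-12: ΔF = 0.00032 × (491 − 4) = 0.00032 × 487 = 0.1558 W/m².
Total ΔF = 2.1496 + 0.1389 + 0.0134 + 0.1558 = 2.4577 W/m².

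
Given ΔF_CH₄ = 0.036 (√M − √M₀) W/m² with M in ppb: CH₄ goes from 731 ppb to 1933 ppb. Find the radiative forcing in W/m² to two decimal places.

CH₄: 0.036 × (√1933 − √731) = 0.036 × (43.9659 − 27.0370) = 0.036 × 16.9289 = 0.6094 W/m².

ΔF = 0.61 W/m²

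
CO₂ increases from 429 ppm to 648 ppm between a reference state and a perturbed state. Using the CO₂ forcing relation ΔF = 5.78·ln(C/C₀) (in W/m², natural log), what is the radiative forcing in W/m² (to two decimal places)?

CO₂: 5.78 × ln(648/429) = 5.78 × ln(1.51049) = 5.78 × 0.41243 = 2.3838 W/m².

ΔF = 2.38 W/m²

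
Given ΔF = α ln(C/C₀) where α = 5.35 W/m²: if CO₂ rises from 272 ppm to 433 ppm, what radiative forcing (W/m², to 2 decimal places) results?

ΔF = 2.49 W/m²

CO₂: 5.35 × ln(433/272) = 5.35 × ln(1.59191) = 5.35 × 0.46493 = 2.4874 W/m².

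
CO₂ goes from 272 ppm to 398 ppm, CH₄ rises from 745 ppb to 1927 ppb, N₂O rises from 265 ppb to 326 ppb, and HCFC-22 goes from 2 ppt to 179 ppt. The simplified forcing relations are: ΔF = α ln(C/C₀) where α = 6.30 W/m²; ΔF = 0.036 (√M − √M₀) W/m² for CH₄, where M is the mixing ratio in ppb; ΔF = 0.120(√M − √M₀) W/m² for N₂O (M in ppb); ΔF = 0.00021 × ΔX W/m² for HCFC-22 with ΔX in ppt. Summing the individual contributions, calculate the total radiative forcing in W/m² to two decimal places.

ΔF = 3.25 W/m²

CO₂: 6.30 × ln(398/272) = 6.30 × ln(1.46324) = 6.30 × 0.38065 = 2.3981 W/m².
CH₄: 0.036 × (√1927 − √745) = 0.036 × (43.8976 − 27.2947) = 0.036 × 16.6029 = 0.5977 W/m².
N₂O: 0.120 × (√326 − √265) = 0.120 × (18.0555 − 16.2788) = 0.120 × 1.7767 = 0.2132 W/m².
HCFC-22: ΔF = 0.00021 × (179 − 2) = 0.00021 × 177 = 0.0372 W/m².
Total ΔF = 2.3981 + 0.5977 + 0.2132 + 0.0372 = 3.2462 W/m².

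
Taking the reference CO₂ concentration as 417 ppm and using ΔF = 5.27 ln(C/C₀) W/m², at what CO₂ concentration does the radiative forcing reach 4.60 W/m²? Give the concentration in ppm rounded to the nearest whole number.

Set 5.27 ln(C/417) = 4.60, so ln(C/417) = 4.60/5.27 = 0.87287.
Then C/417 = e^0.87287 = 2.39377, giving C = 417 × 2.39377 = 998.20 ppm.

C ≈ 998 ppm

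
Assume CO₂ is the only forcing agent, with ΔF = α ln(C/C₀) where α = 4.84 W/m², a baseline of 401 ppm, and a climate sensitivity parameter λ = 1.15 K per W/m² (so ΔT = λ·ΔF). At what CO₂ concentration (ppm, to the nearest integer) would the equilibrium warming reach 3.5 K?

Required forcing: ΔF = ΔT/λ = 3.5/1.15 = 3.0435 W/m².
Then ln(C/401) = ΔF/4.84 = 3.0435/4.84 = 0.62882.
So C = 401 × e^0.62882 = 401 × 1.87540 = 752.04 ppm.

C ≈ 752 ppm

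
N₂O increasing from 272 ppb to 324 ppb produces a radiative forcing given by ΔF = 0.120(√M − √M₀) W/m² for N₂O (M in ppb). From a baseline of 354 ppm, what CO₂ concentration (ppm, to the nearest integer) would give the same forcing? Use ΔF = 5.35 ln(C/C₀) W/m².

N₂O forcing: 0.120 × (√324 − √272) = 0.120 × (18.0000 − 16.4924) = 0.120 × 1.5076 = 0.18091 W/m².
Set 5.35 ln(C/354) = 0.18091: ln(C/354) = 0.18091/5.35 = 0.03381, so C = 354 × e^0.03381 = 354 × 1.03439 = 366.17 ppm.

C ≈ 366 ppm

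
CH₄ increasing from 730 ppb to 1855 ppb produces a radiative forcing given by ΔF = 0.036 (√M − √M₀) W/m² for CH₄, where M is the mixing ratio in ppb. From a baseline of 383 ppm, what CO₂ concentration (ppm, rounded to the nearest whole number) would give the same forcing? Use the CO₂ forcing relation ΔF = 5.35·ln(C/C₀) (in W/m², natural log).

CH₄ forcing: 0.036 × (√1855 − √730) = 0.036 × (43.0697 − 27.0185) = 0.036 × 16.0512 = 0.57784 W/m².
Set 5.35 ln(C/383) = 0.57784: ln(C/383) = 0.57784/5.35 = 0.10801, so C = 383 × e^0.10801 = 383 × 1.11406 = 426.68 ppm.

C ≈ 427 ppm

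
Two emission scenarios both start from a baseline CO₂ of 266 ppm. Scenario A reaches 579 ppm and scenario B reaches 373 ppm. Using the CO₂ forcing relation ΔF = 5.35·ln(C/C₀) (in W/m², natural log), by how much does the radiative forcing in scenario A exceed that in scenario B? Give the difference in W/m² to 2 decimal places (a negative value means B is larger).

ΔF_A − ΔF_B = 2.35 W/m²

ΔF_A = 5.35 ln(579/266) = 5.35 × 0.77781 = 4.1613 W/m².
ΔF_B = 5.35 ln(373/266) = 5.35 × 0.33808 = 1.8087 W/m².
Difference: 4.1613 − 1.8087 = 2.3526 W/m².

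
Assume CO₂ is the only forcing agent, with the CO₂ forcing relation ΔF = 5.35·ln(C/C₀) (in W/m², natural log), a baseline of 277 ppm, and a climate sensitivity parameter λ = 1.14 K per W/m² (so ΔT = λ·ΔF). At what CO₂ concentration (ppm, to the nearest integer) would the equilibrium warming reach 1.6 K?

Required forcing: ΔF = ΔT/λ = 1.6/1.14 = 1.4035 W/m².
Then ln(C/277) = ΔF/5.35 = 1.4035/5.35 = 0.26234.
So C = 277 × e^0.26234 = 277 × 1.29997 = 360.09 ppm.

C ≈ 360 ppm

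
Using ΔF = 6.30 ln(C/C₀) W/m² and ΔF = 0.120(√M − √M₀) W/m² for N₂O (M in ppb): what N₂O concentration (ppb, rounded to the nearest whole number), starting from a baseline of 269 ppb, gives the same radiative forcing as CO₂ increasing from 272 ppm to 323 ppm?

M ≈ 646 ppb

CO₂ forcing: 6.30 × ln(323/272) = 6.30 × 0.171850 = 1.08266 W/m².
Set 0.120(√M − √269) = 1.08266: √M = 1.08266/0.120 + √269 = 9.0222 + 16.4012 = 25.4234.
M = (25.4234)² = 646.35 ppb.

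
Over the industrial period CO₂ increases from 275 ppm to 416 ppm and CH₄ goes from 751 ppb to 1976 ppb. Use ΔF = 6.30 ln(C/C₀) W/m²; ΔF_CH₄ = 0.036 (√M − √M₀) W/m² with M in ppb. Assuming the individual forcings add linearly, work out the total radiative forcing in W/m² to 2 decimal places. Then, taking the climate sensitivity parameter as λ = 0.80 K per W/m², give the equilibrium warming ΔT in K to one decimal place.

CO₂: 6.30 × ln(416/275) = 6.30 × ln(1.51273) = 6.30 × 0.41392 = 2.6077 W/m².
CH₄: 0.036 × (√1976 − √751) = 0.036 × (44.4522 − 27.4044) = 0.036 × 17.0478 = 0.6137 W/m².
Total ΔF = 2.6077 + 0.6137 = 3.2214 W/m².
ΔT = λ ΔF = 0.80 × 3.22 = 2.5760 K.

ΔF = 3.22 W/m²; ΔT = 2.6 K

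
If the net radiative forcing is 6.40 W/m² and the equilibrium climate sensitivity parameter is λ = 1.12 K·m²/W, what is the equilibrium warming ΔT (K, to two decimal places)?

ΔT = 7.17 K

ΔT = λ ΔF = 1.12 × 6.40 = 7.1680 K.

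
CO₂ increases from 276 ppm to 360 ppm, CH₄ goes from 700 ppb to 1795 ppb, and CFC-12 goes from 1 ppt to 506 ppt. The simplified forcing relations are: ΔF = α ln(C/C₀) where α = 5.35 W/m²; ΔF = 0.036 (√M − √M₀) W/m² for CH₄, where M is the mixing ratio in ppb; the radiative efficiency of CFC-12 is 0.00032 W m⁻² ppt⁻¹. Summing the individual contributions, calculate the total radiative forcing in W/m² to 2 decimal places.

ΔF = 2.16 W/m²

CO₂: 5.35 × ln(360/276) = 5.35 × ln(1.30435) = 5.35 × 0.26570 = 1.4215 W/m².
CH₄: 0.036 × (√1795 − √700) = 0.036 × (42.3674 − 26.4575) = 0.036 × 15.9099 = 0.5728 W/m².
CFC-12: ΔF = 0.00032 × (506 − 1) = 0.00032 × 505 = 0.1616 W/m².
Total ΔF = 1.4215 + 0.5728 + 0.1616 = 2.1559 W/m².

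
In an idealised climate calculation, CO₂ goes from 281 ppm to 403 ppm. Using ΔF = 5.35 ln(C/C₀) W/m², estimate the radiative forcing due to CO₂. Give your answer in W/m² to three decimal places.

CO₂ absorption bands are partially saturated, so forcing scales with the logarithm of the concentration ratio.
CO₂: 5.35 × ln(403/281) = 5.35 × ln(1.43416) = 5.35 × 0.36058 = 1.9291 W/m².

ΔF = 1.929 W/m²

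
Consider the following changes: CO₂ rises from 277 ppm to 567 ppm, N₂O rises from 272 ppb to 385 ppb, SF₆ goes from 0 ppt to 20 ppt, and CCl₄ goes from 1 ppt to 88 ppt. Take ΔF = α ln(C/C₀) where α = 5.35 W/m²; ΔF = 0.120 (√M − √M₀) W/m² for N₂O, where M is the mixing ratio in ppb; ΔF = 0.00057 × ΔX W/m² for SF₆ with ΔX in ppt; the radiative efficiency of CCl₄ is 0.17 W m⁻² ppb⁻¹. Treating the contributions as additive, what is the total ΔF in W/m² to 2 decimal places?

ΔF = 4.23 W/m²

CO₂: 5.35 × ln(567/277) = 5.35 × ln(2.04693) = 5.35 × 0.71634 = 3.8324 W/m².
N₂O: 0.120 × (√385 − √272) = 0.120 × (19.6214 − 16.4924) = 0.120 × 3.1290 = 0.3755 W/m².
SF₆: ΔF = 0.00057 × (20 − 0) = 0.00057 × 20 = 0.0114 W/m².
CCl₄: Δ = 88 − 1 = 87 ppt = 0.087 ppb; ΔF = 0.17 × 0.087 = 0.0148 W/m².
Total ΔF = 3.8324 + 0.3755 + 0.0114 + 0.0148 = 4.2341 W/m².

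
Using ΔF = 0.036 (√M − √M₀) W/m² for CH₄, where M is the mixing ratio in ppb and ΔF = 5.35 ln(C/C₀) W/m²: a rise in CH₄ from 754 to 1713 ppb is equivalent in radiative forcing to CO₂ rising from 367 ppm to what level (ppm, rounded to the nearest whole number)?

CH₄ forcing: 0.036 × (√1713 − √754) = 0.036 × (41.3884 − 27.4591) = 0.036 × 13.9293 = 0.50145 W/m².
Set 5.35 ln(C/367) = 0.50145: ln(C/367) = 0.50145/5.35 = 0.09373, so C = 367 × e^0.09373 = 367 × 1.09826 = 403.06 ppm.

C ≈ 403 ppm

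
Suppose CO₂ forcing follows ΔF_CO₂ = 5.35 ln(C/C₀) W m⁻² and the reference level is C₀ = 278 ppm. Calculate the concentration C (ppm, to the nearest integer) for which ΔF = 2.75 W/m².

Set 5.35 ln(C/278) = 2.75, so ln(C/278) = 2.75/5.35 = 0.51402.
Then C/278 = e^0.51402 = 1.67200, giving C = 278 × 1.67200 = 464.82 ppm.

C ≈ 465 ppm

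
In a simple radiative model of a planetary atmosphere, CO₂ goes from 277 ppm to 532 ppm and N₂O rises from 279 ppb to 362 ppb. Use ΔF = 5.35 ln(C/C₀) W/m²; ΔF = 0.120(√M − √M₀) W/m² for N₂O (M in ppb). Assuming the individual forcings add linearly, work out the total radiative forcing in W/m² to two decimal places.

ΔF = 3.77 W/m²

CO₂: 5.35 × ln(532/277) = 5.35 × ln(1.92058) = 5.35 × 0.65263 = 3.4916 W/m².
N₂O: 0.120 × (√362 − √279) = 0.120 × (19.0263 − 16.7033) = 0.120 × 2.3230 = 0.2788 W/m².
Total ΔF = 3.4916 + 0.2788 = 3.7704 W/m².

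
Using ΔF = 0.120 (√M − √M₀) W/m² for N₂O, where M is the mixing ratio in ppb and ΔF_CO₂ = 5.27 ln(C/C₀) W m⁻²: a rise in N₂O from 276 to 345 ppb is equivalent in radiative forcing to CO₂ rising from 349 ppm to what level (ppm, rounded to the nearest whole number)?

N₂O forcing: 0.120 × (√345 − √276) = 0.120 × (18.5742 − 16.6132) = 0.120 × 1.9610 = 0.23532 W/m².
Set 5.27 ln(C/349) = 0.23532: ln(C/349) = 0.23532/5.27 = 0.04465, so C = 349 × e^0.04465 = 349 × 1.04566 = 364.94 ppm.

C ≈ 365 ppm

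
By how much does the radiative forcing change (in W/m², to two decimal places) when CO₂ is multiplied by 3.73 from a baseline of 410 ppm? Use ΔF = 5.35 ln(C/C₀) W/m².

Because the forcing depends only on the ratio C/C₀, the initial concentration does not enter.
ΔF = 5.35 × ln(3.73) = 5.35 × 1.31641 = 7.0428 W/m².

ΔF = 7.04 W/m²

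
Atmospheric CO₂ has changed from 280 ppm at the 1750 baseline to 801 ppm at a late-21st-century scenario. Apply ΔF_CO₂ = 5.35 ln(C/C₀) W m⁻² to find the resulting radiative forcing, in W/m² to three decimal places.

CO₂: 5.35 × ln(801/280) = 5.35 × ln(2.86071) = 5.35 × 1.05107 = 5.6232 W/m².

ΔF = 5.623 W/m²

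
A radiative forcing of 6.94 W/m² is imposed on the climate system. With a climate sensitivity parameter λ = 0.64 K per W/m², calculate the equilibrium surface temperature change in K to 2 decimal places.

ΔT = λ ΔF = 0.64 × 6.94 = 4.4416 K.

ΔT = 4.44 K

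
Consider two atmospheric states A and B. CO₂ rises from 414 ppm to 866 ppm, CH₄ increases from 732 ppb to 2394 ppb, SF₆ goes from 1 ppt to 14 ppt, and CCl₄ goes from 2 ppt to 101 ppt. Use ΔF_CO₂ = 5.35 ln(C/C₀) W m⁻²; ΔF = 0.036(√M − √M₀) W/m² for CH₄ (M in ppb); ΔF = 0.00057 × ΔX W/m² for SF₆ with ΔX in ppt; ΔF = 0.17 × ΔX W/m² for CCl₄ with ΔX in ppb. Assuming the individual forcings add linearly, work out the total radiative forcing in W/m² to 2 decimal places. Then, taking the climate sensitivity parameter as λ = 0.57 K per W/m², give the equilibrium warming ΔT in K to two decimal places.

CO₂: 5.35 × ln(866/414) = 5.35 × ln(2.09179) = 5.35 × 0.73802 = 3.9484 W/m².
CH₄: 0.036 × (√2394 − √732) = 0.036 × (48.9285 − 27.0555) = 0.036 × 21.8730 = 0.7874 W/m².
SF₆: ΔF = 0.00057 × (14 − 1) = 0.00057 × 13 = 0.0074 W/m².
CCl₄: Δ = 101 − 2 = 99 ppt = 0.099 ppb; ΔF = 0.17 × 0.099 = 0.0168 W/m².
Total ΔF = 3.9484 + 0.7874 + 0.0074 + 0.0168 = 4.7600 W/m².
ΔT = λ ΔF = 0.57 × 4.76 = 2.7132 K.

ΔF = 4.76 W/m²; ΔT = 2.71 K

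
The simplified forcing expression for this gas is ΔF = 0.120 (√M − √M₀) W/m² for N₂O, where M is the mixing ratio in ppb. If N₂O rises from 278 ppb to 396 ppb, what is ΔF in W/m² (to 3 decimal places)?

N₂O: 0.120 × (√396 − √278) = 0.120 × (19.8997 − 16.6733) = 0.120 × 3.2264 = 0.3872 W/m².

ΔF = 0.387 W/m²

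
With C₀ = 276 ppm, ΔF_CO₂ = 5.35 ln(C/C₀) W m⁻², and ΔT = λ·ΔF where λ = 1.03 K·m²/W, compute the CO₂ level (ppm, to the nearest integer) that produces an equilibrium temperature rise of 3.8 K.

C ≈ 550 ppm

Required forcing: ΔF = ΔT/λ = 3.8/1.03 = 3.6893 W/m².
Then ln(C/276) = ΔF/5.35 = 3.6893/5.35 = 0.68959.
So C = 276 × e^0.68959 = 276 × 1.99290 = 550.04 ppm.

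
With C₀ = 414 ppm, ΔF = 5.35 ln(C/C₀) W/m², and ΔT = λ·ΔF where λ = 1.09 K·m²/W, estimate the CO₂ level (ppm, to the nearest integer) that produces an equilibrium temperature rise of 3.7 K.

Required forcing: ΔF = ΔT/λ = 3.7/1.09 = 3.3945 W/m².
Then ln(C/414) = ΔF/5.35 = 3.3945/5.35 = 0.63449.
So C = 414 × e^0.63449 = 414 × 1.88606 = 780.83 ppm.

C ≈ 781 ppm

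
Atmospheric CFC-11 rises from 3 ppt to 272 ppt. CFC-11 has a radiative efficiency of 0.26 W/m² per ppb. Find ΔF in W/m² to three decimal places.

ΔF = 0.070 W/m²

CFC-11: Δ = 272 − 3 = 269 ppt = 0.269 ppb; ΔF = 0.26 × 0.269 = 0.0699 W/m².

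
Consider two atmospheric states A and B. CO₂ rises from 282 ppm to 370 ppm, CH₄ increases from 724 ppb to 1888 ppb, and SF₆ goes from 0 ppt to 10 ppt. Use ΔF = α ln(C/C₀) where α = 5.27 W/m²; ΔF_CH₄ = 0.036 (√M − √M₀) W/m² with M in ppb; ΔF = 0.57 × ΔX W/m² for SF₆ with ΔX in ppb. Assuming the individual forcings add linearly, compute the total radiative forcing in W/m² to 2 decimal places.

ΔF = 2.03 W/m²

CO₂: 5.27 × ln(370/282) = 5.27 × ln(1.31206) = 5.27 × 0.27160 = 1.4313 W/m².
CH₄: 0.036 × (√1888 − √724) = 0.036 × (43.4511 − 26.9072) = 0.036 × 16.5439 = 0.5956 W/m².
SF₆: Δ = 10 − 0 = 10 ppt = 0.010 ppb; ΔF = 0.57 × 0.010 = 0.0057 W/m².
Total ΔF = 1.4313 + 0.5956 + 0.0057 = 2.0326 W/m².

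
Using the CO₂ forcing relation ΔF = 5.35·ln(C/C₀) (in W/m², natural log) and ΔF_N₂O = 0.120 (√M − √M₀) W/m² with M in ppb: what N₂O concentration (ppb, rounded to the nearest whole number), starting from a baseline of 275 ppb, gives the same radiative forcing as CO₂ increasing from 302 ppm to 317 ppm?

M ≈ 351 ppb

CO₂ forcing: 5.35 × ln(317/302) = 5.35 × 0.048475 = 0.25934 W/m².
Set 0.120(√M − √275) = 0.25934: √M = 0.25934/0.120 + √275 = 2.1612 + 16.5831 = 18.7443.
M = (18.7443)² = 351.35 ppb.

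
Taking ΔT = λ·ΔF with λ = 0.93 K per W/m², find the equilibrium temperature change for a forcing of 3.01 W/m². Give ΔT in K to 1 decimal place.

ΔT = 2.8 K

ΔT = λ ΔF = 0.93 × 3.01 = 2.7993 K.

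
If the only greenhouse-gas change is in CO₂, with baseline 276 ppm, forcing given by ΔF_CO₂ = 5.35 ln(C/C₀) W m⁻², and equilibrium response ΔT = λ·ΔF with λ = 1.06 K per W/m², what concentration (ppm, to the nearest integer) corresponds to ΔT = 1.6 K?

Required forcing: ΔF = ΔT/λ = 1.6/1.06 = 1.5094 W/m².
Then ln(C/276) = ΔF/5.35 = 1.5094/5.35 = 0.28213.
So C = 276 × e^0.28213 = 276 × 1.32595 = 365.96 ppm.

C ≈ 366 ppm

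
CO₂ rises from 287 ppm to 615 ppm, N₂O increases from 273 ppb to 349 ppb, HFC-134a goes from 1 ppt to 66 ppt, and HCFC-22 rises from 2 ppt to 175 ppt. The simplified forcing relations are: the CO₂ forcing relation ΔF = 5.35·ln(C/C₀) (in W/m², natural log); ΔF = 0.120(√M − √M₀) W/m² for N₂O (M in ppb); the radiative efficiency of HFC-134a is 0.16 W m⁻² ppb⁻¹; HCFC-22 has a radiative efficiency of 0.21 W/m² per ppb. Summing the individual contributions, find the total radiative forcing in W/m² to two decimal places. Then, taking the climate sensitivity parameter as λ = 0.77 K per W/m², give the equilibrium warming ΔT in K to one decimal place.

CO₂: 5.35 × ln(615/287) = 5.35 × ln(2.14286) = 5.35 × 0.76214 = 4.0774 W/m².
N₂O: 0.120 × (√349 − √273) = 0.120 × (18.6815 − 16.5227) = 0.120 × 2.1588 = 0.2591 W/m².
HFC-134a: Δ = 66 − 1 = 65 ppt = 0.065 ppb; ΔF = 0.16 × 0.065 = 0.0104 W/m².
HCFC-22: Δ = 175 − 2 = 173 ppt = 0.173 ppb; ΔF = 0.21 × 0.173 = 0.0363 W/m².
Total ΔF = 4.0774 + 0.2591 + 0.0104 + 0.0363 = 4.3832 W/m².
ΔT = λ ΔF = 0.77 × 4.38 = 3.3726 K.

ΔF = 4.38 W/m²; ΔT = 3.4 K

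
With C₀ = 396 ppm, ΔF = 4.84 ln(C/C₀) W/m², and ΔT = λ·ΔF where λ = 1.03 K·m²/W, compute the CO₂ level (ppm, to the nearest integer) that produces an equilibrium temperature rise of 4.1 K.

Required forcing: ΔF = ΔT/λ = 4.1/1.03 = 3.9806 W/m².
Then ln(C/396) = ΔF/4.84 = 3.9806/4.84 = 0.82244.
So C = 396 × e^0.82244 = 396 × 2.27605 = 901.32 ppm.

C ≈ 901 ppm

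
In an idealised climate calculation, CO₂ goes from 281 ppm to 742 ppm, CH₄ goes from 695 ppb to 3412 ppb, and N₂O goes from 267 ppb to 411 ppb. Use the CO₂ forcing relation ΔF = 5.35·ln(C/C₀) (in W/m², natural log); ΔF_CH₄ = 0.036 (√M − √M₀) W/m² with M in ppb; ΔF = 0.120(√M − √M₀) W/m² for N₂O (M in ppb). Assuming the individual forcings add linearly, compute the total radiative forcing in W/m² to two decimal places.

ΔF = 6.82 W/m²

CO₂: 5.35 × ln(742/281) = 5.35 × ln(2.64057) = 5.35 × 0.97099 = 5.1948 W/m².
CH₄: 0.036 × (√3412 − √695) = 0.036 × (58.4123 − 26.3629) = 0.036 × 32.0494 = 1.1538 W/m².
N₂O: 0.120 × (√411 − √267) = 0.120 × (20.2731 − 16.3401) = 0.120 × 3.9330 = 0.4720 W/m².
Total ΔF = 5.1948 + 1.1538 + 0.4720 = 6.8206 W/m².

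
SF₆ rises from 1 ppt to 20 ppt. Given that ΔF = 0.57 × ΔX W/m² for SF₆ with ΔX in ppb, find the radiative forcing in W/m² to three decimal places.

ΔF = 0.011 W/m²

SF₆: Δ = 20 − 1 = 19 ppt = 0.019 ppb; ΔF = 0.57 × 0.019 = 0.0108 W/m².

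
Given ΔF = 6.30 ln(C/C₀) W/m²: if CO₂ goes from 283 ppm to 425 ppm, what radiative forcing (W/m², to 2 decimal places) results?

CO₂: 6.30 × ln(425/283) = 6.30 × ln(1.50177) = 6.30 × 0.40664 = 2.5618 W/m².

ΔF = 2.56 W/m²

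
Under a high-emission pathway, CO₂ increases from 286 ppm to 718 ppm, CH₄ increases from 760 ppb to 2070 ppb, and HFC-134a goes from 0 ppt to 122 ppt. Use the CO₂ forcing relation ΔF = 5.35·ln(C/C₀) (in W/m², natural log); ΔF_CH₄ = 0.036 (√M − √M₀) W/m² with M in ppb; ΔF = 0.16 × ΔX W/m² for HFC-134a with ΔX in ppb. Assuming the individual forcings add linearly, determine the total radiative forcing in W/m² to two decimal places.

CO₂: 5.35 × ln(718/286) = 5.35 × ln(2.51049) = 5.35 × 0.92048 = 4.9246 W/m².
CH₄: 0.036 × (√2070 − √760) = 0.036 × (45.4973 − 27.5681) = 0.036 × 17.9292 = 0.6455 W/m².
HFC-134a: Δ = 122 − 0 = 122 ppt = 0.122 ppb; ΔF = 0.16 × 0.122 = 0.0195 W/m².
Total ΔF = 4.9246 + 0.6455 + 0.0195 = 5.5896 W/m².

ΔF = 5.59 W/m²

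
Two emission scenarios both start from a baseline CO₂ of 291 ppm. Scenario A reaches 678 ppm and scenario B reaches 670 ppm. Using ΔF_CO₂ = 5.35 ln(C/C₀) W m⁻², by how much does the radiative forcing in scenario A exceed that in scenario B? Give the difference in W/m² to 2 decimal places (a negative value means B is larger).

ΔF_A = 5.35 ln(678/291) = 5.35 × 0.84582 = 4.5251 W/m².
ΔF_B = 5.35 ln(670/291) = 5.35 × 0.83395 = 4.4616 W/m².
Difference: 4.5251 − 4.4616 = 0.0635 W/m².
(Equivalently, ΔF_A − ΔF_B = 5.35 ln(678/670) = 5.35 × 0.01187 = 0.0635 W/m².)

ΔF_A − ΔF_B = 0.06 W/m²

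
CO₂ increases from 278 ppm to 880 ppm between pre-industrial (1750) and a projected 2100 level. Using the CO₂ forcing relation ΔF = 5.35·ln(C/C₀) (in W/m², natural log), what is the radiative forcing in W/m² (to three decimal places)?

ΔF = 6.165 W/m²

CO₂: 5.35 × ln(880/278) = 5.35 × ln(3.16547) = 5.35 × 1.15230 = 6.1648 W/m².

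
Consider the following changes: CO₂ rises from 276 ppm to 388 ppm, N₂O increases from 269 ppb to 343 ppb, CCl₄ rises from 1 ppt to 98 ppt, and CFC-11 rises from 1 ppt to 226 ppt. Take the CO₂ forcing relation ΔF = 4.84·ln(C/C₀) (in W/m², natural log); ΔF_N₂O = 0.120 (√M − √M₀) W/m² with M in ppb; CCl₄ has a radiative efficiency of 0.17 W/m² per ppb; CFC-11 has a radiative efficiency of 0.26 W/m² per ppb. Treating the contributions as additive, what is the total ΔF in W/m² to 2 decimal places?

CO₂: 4.84 × ln(388/276) = 4.84 × ln(1.40580) = 4.84 × 0.34061 = 1.6486 W/m².
N₂O: 0.120 × (√343 − √269) = 0.120 × (18.5203 − 16.4012) = 0.120 × 2.1191 = 0.2543 W/m².
CCl₄: Δ = 98 − 1 = 97 ppt = 0.097 ppb; ΔF = 0.17 × 0.097 = 0.0165 W/m².
CFC-11: Δ = 226 − 1 = 225 ppt = 0.225 ppb; ΔF = 0.26 × 0.225 = 0.0585 W/m².
Total ΔF = 1.6486 + 0.2543 + 0.0165 + 0.0585 = 1.9779 W/m².

ΔF = 1.98 W/m²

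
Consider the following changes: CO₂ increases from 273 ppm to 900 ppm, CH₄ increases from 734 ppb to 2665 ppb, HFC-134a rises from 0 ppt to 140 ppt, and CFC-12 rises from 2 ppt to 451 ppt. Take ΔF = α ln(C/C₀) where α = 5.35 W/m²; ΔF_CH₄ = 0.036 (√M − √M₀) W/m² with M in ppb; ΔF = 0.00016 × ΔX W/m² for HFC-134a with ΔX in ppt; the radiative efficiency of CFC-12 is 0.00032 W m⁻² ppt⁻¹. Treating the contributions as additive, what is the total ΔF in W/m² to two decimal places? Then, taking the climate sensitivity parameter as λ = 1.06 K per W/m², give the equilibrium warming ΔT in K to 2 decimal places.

CO₂: 5.35 × ln(900/273) = 5.35 × ln(3.29670) = 5.35 × 1.19292 = 6.3821 W/m².
CH₄: 0.036 × (√2665 − √734) = 0.036 × (51.6236 − 27.0924) = 0.036 × 24.5312 = 0.8831 W/m².
HFC-134a: ΔF = 0.00016 × (140 − 0) = 0.00016 × 140 = 0.0224 W/m².
CFC-12: ΔF = 0.00032 × (451 − 2) = 0.00032 × 449 = 0.1437 W/m².
Total ΔF = 6.3821 + 0.8831 + 0.0224 + 0.1437 = 7.4313 W/m².
ΔT = λ ΔF = 1.06 × 7.43 = 7.8758 K.

ΔF = 7.43 W/m²; ΔT = 7.88 K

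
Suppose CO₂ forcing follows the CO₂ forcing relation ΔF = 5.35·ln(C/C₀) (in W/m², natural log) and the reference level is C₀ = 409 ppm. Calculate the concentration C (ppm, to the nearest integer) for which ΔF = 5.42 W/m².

C ≈ 1126 ppm

Set 5.35 ln(C/409) = 5.42, so ln(C/409) = 5.42/5.35 = 1.01308.
Then C/409 = e^1.01308 = 2.75407, giving C = 409 × 2.75407 = 1126.41 ppm.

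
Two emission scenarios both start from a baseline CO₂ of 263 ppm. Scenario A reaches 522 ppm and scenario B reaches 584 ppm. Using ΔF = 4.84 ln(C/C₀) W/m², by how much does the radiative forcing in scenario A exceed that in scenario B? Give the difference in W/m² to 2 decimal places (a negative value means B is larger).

ΔF_A = 4.84 ln(522/263) = 4.84 × 0.68551 = 3.3179 W/m².
ΔF_B = 4.84 ln(584/263) = 4.84 × 0.79775 = 3.8611 W/m².
Difference: 3.3179 − 3.8611 = -0.5432 W/m².
(Equivalently, ΔF_A − ΔF_B = 4.84 ln(522/584) = 4.84 × -0.11223 = -0.5432 W/m².)

ΔF_A − ΔF_B = -0.54 W/m²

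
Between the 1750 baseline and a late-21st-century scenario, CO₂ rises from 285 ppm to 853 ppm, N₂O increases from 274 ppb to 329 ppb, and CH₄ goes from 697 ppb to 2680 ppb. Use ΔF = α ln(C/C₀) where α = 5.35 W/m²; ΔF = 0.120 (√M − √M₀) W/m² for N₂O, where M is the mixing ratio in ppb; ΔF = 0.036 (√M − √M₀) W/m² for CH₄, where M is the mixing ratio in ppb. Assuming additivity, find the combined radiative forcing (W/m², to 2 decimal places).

CO₂: 5.35 × ln(853/285) = 5.35 × ln(2.99298) = 5.35 × 1.09627 = 5.8650 W/m².
N₂O: 0.120 × (√329 − √274) = 0.120 × (18.1384 − 16.5529) = 0.120 × 1.5855 = 0.1903 W/m².
CH₄: 0.036 × (√2680 − √697) = 0.036 × (51.7687 − 26.4008) = 0.036 × 25.3679 = 0.9132 W/m².
Total ΔF = 5.8650 + 0.1903 + 0.9132 = 6.9685 W/m².

ΔF = 6.97 W/m²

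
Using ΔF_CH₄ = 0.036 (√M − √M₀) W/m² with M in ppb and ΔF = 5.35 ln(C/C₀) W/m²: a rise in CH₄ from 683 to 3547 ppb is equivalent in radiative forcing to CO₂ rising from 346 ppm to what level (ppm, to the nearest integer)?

CH₄ forcing: 0.036 × (√3547 − √683) = 0.036 × (59.5567 − 26.1343) = 0.036 × 33.4224 = 1.20321 W/m².
Set 5.35 ln(C/346) = 1.20321: ln(C/346) = 1.20321/5.35 = 0.22490, so C = 346 × e^0.22490 = 346 × 1.25220 = 433.26 ppm.

C ≈ 433 ppm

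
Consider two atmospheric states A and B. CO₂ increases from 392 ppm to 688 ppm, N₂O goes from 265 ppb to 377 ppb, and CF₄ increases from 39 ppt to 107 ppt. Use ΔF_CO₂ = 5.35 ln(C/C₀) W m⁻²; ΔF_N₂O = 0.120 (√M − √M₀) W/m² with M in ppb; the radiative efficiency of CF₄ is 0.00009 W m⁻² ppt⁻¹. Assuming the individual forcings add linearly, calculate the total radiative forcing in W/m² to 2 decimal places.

ΔF = 3.39 W/m²

CO₂: 5.35 × ln(688/392) = 5.35 × ln(1.75510) = 5.35 × 0.56253 = 3.0095 W/m².
N₂O: 0.120 × (√377 − √265) = 0.120 × (19.4165 − 16.2788) = 0.120 × 3.1377 = 0.3765 W/m².
CF₄: ΔF = 0.00009 × (107 − 39) = 0.00009 × 68 = 0.0061 W/m².
Total ΔF = 3.0095 + 0.3765 + 0.0061 = 3.3921 W/m².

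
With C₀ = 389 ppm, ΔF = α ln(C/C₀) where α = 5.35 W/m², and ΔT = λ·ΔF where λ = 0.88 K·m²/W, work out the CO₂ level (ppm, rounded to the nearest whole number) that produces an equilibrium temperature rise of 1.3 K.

Required forcing: ΔF = ΔT/λ = 1.3/0.88 = 1.4773 W/m².
Then ln(C/389) = ΔF/5.35 = 1.4773/5.35 = 0.27613.
So C = 389 × e^0.27613 = 389 × 1.31802 = 512.71 ppm.

C ≈ 513 ppm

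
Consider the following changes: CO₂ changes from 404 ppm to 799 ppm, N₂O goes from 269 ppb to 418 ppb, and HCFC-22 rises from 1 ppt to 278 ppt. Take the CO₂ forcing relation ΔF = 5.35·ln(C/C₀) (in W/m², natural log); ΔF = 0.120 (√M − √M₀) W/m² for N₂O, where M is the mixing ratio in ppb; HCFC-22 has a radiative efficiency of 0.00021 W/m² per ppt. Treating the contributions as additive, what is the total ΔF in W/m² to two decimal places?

ΔF = 4.19 W/m²

CO₂: 5.35 × ln(799/404) = 5.35 × ln(1.97772) = 5.35 × 0.68194 = 3.6484 W/m².
N₂O: 0.120 × (√418 − √269) = 0.120 × (20.4450 − 16.4012) = 0.120 × 4.0438 = 0.4853 W/m².
HCFC-22: ΔF = 0.00021 × (278 − 1) = 0.00021 × 277 = 0.0582 W/m².
Total ΔF = 3.6484 + 0.4853 + 0.0582 = 4.1919 W/m².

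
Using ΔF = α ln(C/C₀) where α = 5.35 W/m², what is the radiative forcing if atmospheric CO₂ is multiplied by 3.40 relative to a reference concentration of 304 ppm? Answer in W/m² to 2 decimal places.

ΔF = 5.35 × ln(3.40) = 5.35 × 1.22378 = 6.5472 W/m².

ΔF = 6.55 W/m²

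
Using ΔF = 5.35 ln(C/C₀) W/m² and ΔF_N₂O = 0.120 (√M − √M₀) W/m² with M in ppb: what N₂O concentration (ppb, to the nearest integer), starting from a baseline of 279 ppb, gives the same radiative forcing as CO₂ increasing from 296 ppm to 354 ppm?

CO₂ forcing: 5.35 × ln(354/296) = 5.35 × 0.178937 = 0.95731 W/m².
Set 0.120(√M − √279) = 0.95731: √M = 0.95731/0.120 + √279 = 7.9776 + 16.7033 = 24.6809.
M = (24.6809)² = 609.15 ppb.

M ≈ 609 ppb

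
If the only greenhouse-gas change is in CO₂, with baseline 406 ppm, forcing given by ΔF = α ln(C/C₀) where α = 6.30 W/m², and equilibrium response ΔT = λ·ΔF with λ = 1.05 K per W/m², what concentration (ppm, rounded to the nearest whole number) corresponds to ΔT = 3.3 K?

C ≈ 669 ppm

Required forcing: ΔF = ΔT/λ = 3.3/1.05 = 3.1429 W/m².
Then ln(C/406) = ΔF/6.30 = 3.1429/6.30 = 0.49887.
So C = 406 × e^0.49887 = 406 × 1.64686 = 668.63 ppm.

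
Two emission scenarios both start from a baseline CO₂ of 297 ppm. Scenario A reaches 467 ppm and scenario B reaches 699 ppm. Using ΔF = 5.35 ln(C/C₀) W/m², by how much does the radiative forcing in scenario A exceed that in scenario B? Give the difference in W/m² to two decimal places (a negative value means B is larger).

ΔF_A − ΔF_B = -2.16 W/m²

ΔF_A = 5.35 ln(467/297) = 5.35 × 0.45260 = 2.4214 W/m².
ΔF_B = 5.35 ln(699/297) = 5.35 × 0.85592 = 4.5792 W/m².
Difference: 2.4214 − 4.5792 = -2.1578 W/m².
(Equivalently, ΔF_A − ΔF_B = 5.35 ln(467/699) = 5.35 × -0.40332 = -2.1578 W/m².)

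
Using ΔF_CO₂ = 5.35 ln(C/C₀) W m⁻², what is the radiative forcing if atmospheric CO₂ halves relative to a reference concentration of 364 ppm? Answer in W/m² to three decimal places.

ΔF = -3.708 W/m²

ΔF = 5.35 × ln(0.5) = 5.35 × -0.69315 = -3.7084 W/m².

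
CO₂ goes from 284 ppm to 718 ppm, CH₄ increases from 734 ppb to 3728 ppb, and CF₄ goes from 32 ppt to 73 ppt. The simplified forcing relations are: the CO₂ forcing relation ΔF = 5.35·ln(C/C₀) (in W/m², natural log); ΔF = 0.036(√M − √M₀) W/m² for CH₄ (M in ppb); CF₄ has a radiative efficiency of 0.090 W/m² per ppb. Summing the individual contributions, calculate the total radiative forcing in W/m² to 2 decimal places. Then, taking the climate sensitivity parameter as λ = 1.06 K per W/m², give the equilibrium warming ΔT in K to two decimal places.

CO₂: 5.35 × ln(718/284) = 5.35 × ln(2.52817) = 5.35 × 0.92750 = 4.9621 W/m².
CH₄: 0.036 × (√3728 − √734) = 0.036 × (61.0574 − 27.0924) = 0.036 × 33.9650 = 1.2227 W/m².
CF₄: Δ = 73 − 32 = 41 ppt = 0.041 ppb; ΔF = 0.090 × 0.041 = 0.0037 W/m².
Total ΔF = 4.9621 + 1.2227 + 0.0037 = 6.1885 W/m².
ΔT = λ ΔF = 1.06 × 6.19 = 6.5614 K.

ΔF = 6.19 W/m²; ΔT = 6.56 K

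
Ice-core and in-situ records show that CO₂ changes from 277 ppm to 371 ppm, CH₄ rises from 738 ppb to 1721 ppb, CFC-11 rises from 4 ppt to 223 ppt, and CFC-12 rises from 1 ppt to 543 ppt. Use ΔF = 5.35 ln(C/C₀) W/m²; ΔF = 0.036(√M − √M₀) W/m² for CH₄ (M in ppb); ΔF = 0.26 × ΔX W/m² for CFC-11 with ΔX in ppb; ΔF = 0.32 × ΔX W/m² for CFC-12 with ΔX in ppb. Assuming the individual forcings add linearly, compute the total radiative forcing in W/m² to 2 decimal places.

CO₂: 5.35 × ln(371/277) = 5.35 × ln(1.33935) = 5.35 × 0.29218 = 1.5632 W/m².
CH₄: 0.036 × (√1721 − √738) = 0.036 × (41.4849 − 27.1662) = 0.036 × 14.3187 = 0.5155 W/m².
CFC-11: Δ = 223 − 4 = 219 ppt = 0.219 ppb; ΔF = 0.26 × 0.219 = 0.0569 W/m².
CFC-12: Δ = 543 − 1 = 542 ppt = 0.542 ppb; ΔF = 0.32 × 0.542 = 0.1734 W/m².
Total ΔF = 1.5632 + 0.5155 + 0.0569 + 0.1734 = 2.3090 W/m².

ΔF = 2.31 W/m²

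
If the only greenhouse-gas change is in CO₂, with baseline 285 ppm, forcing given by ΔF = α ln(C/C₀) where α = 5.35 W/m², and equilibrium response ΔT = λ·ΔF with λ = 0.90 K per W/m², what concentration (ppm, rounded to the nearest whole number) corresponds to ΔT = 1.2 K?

C ≈ 366 ppm

Required forcing: ΔF = ΔT/λ = 1.2/0.90 = 1.3333 W/m².
Then ln(C/285) = ΔF/5.35 = 1.3333/5.35 = 0.24921.
So C = 285 × e^0.24921 = 285 × 1.28301 = 365.66 ppm.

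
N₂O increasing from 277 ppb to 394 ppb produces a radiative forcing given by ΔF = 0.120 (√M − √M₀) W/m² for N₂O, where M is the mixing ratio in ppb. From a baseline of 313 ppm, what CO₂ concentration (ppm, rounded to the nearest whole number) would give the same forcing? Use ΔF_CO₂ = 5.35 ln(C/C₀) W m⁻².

N₂O forcing: 0.120 × (√394 − √277) = 0.120 × (19.8494 − 16.6433) = 0.120 × 3.2061 = 0.38473 W/m².
Set 5.35 ln(C/313) = 0.38473: ln(C/313) = 0.38473/5.35 = 0.07191, so C = 313 × e^0.07191 = 313 × 1.07456 = 336.34 ppm.

C ≈ 336 ppm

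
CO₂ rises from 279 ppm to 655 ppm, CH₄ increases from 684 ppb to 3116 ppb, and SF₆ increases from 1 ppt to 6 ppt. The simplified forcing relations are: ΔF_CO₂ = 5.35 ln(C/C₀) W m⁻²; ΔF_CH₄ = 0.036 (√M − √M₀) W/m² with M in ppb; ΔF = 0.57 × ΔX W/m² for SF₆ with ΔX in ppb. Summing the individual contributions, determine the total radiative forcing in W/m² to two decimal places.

CO₂: 5.35 × ln(655/279) = 5.35 × ln(2.34767) = 5.35 × 0.85342 = 4.5658 W/m².
CH₄: 0.036 × (√3116 − √684) = 0.036 × (55.8211 − 26.1534) = 0.036 × 29.6677 = 1.0680 W/m².
SF₆: Δ = 6 − 1 = 5 ppt = 0.005 ppb; ΔF = 0.57 × 0.005 = 0.0029 W/m².
Total ΔF = 4.5658 + 1.0680 + 0.0029 = 5.6367 W/m².

ΔF = 5.64 W/m²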